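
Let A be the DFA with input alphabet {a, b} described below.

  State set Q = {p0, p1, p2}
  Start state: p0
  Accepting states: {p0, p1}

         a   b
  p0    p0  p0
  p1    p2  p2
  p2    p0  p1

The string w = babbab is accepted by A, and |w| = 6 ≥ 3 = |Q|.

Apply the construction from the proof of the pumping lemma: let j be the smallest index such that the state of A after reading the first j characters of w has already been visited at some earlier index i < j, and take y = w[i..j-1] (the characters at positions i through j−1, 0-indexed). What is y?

b

Run of A on w = b a b b a b:
  step 0: p0  (start)
  step 1: p0  (read b: p0→p0)   ← first repeat (p0 seen earlier)
  step 2: p0  (read a: p0→p0)
  step 3: p0  (read b: p0→p0)
  step 4: p0  (read b: p0→p0)
  step 5: p0  (read a: p0→p0)
  step 6: p0  (read b: p0→p0)

So i = 0, j = 1, giving x = w[0:0] = ε, y = w[0:1] = b, z = w[1:6] = abbab.
Check: |xy| = 1 ≤ 3 and |y| = 1 ≥ 1. Reading y takes A from p0 back to p0, so every xyⁱz is accepted.
With |Q| = 3, pigeonhole forces a state repeat no later than step 3; the substring read between the first and second visits to that state can be pumped.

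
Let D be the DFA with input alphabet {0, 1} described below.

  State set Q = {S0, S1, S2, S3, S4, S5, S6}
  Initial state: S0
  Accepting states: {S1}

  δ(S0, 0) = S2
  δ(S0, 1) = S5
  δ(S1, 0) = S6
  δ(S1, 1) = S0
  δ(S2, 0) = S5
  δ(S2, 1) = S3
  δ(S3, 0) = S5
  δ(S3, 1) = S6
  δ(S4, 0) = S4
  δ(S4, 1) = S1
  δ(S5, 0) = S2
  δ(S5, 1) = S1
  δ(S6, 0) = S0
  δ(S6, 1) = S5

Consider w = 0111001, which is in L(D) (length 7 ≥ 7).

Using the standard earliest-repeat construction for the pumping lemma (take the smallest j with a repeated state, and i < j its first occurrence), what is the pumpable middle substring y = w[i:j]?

1110

State sequence: S0 -0-> S2 -1-> S3 -1-> S6 -1-> S5 -0-> S2 -0-> S5 -1-> S1
First repeat at step 5: S2 was already visited.

So i = 1, j = 5, giving x = w[0:1] = 0, y = w[1:5] = 1110, z = w[5:7] = 01.
Check: |xy| = 5 ≤ 7 and |y| = 4 ≥ 1. Reading y takes D from S2 back to S2, so every xyⁱz is accepted.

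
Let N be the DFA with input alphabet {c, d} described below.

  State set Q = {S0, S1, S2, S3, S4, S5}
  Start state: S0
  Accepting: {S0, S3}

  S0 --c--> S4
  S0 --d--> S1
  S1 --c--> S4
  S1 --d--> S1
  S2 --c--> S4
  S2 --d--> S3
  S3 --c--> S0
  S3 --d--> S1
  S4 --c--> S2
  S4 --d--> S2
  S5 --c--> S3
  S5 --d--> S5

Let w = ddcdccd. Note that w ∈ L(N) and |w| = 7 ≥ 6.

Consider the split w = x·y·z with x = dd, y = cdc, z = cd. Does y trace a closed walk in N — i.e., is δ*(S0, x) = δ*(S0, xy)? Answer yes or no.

no

State sequence: S0 -d-> S1 -d-> S1 -c-> S4 -d-> S2 -c-> S4

After x (step 2): S1. After xy (step 5): S4.
They differ (S1 ≠ S4), so y is not a cycle from the state after x; this split is not the one the pumping-lemma construction produces, and pumping y need not keep the string in L(N).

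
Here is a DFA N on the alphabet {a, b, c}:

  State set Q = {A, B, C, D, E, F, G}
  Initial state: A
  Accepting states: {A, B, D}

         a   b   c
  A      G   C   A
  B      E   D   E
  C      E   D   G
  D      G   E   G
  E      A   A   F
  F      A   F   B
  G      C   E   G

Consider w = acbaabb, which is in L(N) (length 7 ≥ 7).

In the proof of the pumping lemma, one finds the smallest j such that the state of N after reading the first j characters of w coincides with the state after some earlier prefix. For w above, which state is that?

Run of N on w = a c b a a b b:
  step 0: A  (start)
  step 1: G  (read a: A→G)
  step 2: G  (read c: G→G)   ← first repeat (G seen earlier)
  step 3: E  (read b: G→E)
  step 4: A  (read a: E→A)
  step 5: G  (read a: A→G)
  step 6: E  (read b: G→E)
  step 7: A  (read b: E→A)

The earliest repeat is at step j = 2: N is in G, which it already visited at step i = 1.
The DFA has 7 states, so the proof of the pumping lemma guarantees a repeated state among the first 7+1 visited; the segment between the two visits is the pumpable y.

G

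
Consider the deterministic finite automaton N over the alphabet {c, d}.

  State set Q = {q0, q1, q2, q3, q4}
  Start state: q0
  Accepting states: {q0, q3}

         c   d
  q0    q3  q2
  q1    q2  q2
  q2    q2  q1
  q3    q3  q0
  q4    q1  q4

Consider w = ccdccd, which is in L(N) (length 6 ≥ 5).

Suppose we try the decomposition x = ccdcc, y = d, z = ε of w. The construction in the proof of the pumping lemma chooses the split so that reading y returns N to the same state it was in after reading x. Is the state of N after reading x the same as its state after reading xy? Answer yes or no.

State sequence: q0 -c-> q3 -c-> q3 -d-> q0 -c-> q3 -c-> q3 -d-> q0

After x (step 5): q3. After xy (step 6): q0.
They differ (q3 ≠ q0), so y is not a cycle from the state after x; this split is not the one the pumping-lemma construction produces, and pumping y need not keep the string in L(N).

no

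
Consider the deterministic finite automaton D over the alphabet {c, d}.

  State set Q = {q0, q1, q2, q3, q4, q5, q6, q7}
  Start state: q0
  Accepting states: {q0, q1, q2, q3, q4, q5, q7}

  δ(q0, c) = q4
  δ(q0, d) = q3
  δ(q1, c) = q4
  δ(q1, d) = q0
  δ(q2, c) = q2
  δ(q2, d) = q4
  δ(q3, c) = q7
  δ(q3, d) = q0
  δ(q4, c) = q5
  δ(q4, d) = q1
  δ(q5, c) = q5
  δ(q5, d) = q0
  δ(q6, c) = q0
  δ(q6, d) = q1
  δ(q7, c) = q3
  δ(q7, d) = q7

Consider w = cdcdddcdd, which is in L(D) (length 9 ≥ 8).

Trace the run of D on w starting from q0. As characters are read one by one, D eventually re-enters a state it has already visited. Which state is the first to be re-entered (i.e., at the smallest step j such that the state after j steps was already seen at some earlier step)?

State sequence: q0 -c-> q4 -d-> q1 -c-> q4 -d-> q1 -d-> q0 -d-> q3 -c-> q7 -d-> q7 -d-> q7
First repeat at step 3: q4 was already visited.

The earliest repeat is at step j = 3: D is in q4, which it already visited at step i = 1.

q4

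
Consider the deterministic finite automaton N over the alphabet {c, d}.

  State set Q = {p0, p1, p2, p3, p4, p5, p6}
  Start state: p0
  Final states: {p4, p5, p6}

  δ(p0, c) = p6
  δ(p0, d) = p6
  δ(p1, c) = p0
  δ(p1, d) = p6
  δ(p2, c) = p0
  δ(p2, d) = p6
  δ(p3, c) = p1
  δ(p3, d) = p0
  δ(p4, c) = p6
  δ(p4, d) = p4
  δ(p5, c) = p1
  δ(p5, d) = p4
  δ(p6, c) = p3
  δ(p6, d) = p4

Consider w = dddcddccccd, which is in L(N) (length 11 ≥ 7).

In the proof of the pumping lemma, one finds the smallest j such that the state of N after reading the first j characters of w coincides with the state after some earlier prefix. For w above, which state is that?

State sequence: p0 -d-> p6 -d-> p4 -d-> p4 -c-> p6 -d-> p4 -d-> p4 -c-> p6 -c-> p3 -c-> p1 -c-> p0 -d-> p6
First repeat at step 3: p4 was already visited.

The earliest repeat is at step j = 3: N is in p4, which it already visited at step i = 2.
With |Q| = 7, pigeonhole forces a state repeat no later than step 7; the substring read between the first and second visits to that state can be pumped.

p4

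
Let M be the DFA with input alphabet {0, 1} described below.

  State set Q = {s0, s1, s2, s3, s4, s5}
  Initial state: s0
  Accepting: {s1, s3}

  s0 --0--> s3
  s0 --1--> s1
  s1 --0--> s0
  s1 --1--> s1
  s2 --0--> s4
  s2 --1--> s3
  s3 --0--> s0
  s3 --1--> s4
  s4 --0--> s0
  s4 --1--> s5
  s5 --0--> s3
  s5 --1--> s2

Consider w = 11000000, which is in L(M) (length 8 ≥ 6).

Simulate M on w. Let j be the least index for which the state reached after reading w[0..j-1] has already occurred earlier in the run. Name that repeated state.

Run of M on w = 1 1 0 0 0 0 0 0:
  step 0: s0  (start)
  step 1: s1  (read 1: s0→s1)
  step 2: s1  (read 1: s1→s1)   ← first repeat (s1 seen earlier)
  step 3: s0  (read 0: s1→s0)
  step 4: s3  (read 0: s0→s3)
  step 5: s0  (read 0: s3→s0)
  step 6: s3  (read 0: s0→s3)
  step 7: s0  (read 0: s3→s0)
  step 8: s3  (read 0: s0→s3)

The earliest repeat is at step j = 2: M is in s1, which it already visited at step i = 1.
With |Q| = 6, pigeonhole forces a state repeat no later than step 6; the substring read between the first and second visits to that state can be pumped.

s1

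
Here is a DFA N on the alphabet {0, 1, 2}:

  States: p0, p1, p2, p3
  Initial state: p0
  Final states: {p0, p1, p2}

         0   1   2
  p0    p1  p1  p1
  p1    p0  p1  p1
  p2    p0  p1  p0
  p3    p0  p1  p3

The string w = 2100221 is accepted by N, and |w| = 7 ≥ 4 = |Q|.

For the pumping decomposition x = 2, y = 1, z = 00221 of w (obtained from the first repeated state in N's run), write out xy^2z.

xy^2z = 2·1·1·00221 = 21100221.
Reading y = 1 takes N from p1 back to p1, so after x·y·y the machine is still in p1, and z then leads to the accepting state p1. Hence 21100221 ∈ L(N).

21100221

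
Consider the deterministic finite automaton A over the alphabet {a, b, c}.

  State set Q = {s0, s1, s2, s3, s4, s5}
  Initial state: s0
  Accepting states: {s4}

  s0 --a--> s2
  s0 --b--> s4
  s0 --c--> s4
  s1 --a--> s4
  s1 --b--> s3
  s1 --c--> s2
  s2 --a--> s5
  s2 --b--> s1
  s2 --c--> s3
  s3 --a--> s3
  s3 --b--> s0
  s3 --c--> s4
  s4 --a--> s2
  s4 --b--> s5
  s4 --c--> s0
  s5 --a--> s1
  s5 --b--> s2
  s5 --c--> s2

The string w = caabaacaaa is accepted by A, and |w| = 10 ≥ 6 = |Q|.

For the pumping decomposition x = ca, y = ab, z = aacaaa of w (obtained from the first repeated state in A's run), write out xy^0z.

xy⁰z = xz = ca·aacaaa = caaacaaa.
Reading y = ab takes A from s2 back to s2, so after x the machine is still in s2, and z then leads to the accepting state s4. Hence caaacaaa ∈ L(A).

caaacaaa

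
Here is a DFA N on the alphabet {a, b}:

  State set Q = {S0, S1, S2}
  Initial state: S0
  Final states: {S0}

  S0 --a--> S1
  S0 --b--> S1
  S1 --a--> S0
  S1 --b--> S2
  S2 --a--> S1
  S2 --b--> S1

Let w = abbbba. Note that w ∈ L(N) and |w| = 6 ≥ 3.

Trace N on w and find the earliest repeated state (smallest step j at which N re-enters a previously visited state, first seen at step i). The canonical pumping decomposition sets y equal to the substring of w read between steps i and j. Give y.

Run of N on w = a b b b b a:
  step 0: S0  (start)
  step 1: S1  (read a: S0→S1)
  step 2: S2  (read b: S1→S2)
  step 3: S1  (read b: S2→S1)   ← first repeat (S1 seen earlier)
  step 4: S2  (read b: S1→S2)
  step 5: S1  (read b: S2→S1)
  step 6: S0  (read a: S1→S0)

So i = 1, j = 3, giving x = w[0:1] = a, y = w[1:3] = bb, z = w[3:6] = bba.
Check: |xy| = 3 ≤ 3 and |y| = 2 ≥ 1. Reading y takes N from S1 back to S1, so every xyⁱz is accepted.

bb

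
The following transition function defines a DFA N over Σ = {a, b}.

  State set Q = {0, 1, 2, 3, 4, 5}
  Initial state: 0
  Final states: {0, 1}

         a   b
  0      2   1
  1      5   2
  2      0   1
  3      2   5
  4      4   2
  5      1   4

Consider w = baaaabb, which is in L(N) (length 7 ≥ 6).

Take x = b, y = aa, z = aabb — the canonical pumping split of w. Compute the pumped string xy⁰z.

xy⁰z = xz = b·aabb = baabb.
Reading y = aa takes N from 1 back to 1, so after x the machine is still in 1, and z then leads to the accepting state 1. Hence baabb ∈ L(N).

baabb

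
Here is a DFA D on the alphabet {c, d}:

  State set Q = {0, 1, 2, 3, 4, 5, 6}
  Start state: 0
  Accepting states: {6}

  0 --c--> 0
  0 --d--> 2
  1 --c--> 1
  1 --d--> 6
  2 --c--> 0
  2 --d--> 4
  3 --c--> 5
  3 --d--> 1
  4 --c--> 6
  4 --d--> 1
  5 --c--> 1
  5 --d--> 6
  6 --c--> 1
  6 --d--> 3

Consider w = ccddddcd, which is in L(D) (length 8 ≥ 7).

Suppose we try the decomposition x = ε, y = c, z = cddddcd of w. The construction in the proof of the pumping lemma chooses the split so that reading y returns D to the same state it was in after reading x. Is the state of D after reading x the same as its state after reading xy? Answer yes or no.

State sequence: 0 -c-> 0

After x (step 0): 0. After xy (step 1): 0.
They match, so y = c drives D around a cycle from 0 back to itself; pumping y any number of times keeps D in 0 before reading z, and xyⁱz ∈ L(D) for every i ≥ 0.

yes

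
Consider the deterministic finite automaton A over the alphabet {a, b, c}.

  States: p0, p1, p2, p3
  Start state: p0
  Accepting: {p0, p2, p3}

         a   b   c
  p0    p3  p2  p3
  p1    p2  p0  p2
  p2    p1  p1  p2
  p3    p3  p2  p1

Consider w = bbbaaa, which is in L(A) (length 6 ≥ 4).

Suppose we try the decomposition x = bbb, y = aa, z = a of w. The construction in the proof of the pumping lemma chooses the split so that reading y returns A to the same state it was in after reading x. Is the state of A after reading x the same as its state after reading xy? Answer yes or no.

no

State sequence: p0 -b-> p2 -b-> p1 -b-> p0 -a-> p3 -a-> p3

After x (step 3): p0. After xy (step 5): p3.
They differ (p0 ≠ p3), so y is not a cycle from the state after x; this split is not the one the pumping-lemma construction produces, and pumping y need not keep the string in L(A).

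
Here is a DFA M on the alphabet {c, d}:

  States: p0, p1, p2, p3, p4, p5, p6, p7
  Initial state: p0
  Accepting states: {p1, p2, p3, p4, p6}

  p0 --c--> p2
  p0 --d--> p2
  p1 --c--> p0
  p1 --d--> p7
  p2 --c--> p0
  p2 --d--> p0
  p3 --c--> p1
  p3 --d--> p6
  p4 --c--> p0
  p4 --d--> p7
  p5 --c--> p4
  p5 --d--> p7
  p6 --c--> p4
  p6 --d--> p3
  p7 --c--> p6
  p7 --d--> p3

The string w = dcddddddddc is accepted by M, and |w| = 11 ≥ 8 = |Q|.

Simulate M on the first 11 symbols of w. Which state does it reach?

p2

State sequence: p0 -d-> p2 -c-> p0 -d-> p2 -d-> p0 -d-> p2 -d-> p0 -d-> p2 -d-> p0 -d-> p2 -d-> p0 -c-> p2

After reading 11 characters, M is in state p2.
(This kind of state-tracing is the core of the pumping-lemma construction: with 8 states, pigeonhole forces a repeat within the first 8 steps.)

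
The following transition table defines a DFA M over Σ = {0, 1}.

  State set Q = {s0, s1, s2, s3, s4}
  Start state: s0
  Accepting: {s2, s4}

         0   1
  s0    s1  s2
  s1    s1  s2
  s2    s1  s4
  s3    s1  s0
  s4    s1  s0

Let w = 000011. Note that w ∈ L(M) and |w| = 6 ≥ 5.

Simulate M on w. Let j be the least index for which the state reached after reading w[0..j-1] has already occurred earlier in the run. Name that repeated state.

s1

Run of M on w = 0 0 0 0 1 1:
  step 0: s0  (start)
  step 1: s1  (read 0: s0→s1)
  step 2: s1  (read 0: s1→s1)   ← first repeat (s1 seen earlier)
  step 3: s1  (read 0: s1→s1)
  step 4: s1  (read 0: s1→s1)
  step 5: s2  (read 1: s1→s2)
  step 6: s4  (read 1: s2→s4)

The earliest repeat is at step j = 2: M is in s1, which it already visited at step i = 1.
Pumping length from the standard proof: p = 5 (the number of states). The repeated state found above gives |xy| = j ≤ 5 and |y| = j − i ≥ 1.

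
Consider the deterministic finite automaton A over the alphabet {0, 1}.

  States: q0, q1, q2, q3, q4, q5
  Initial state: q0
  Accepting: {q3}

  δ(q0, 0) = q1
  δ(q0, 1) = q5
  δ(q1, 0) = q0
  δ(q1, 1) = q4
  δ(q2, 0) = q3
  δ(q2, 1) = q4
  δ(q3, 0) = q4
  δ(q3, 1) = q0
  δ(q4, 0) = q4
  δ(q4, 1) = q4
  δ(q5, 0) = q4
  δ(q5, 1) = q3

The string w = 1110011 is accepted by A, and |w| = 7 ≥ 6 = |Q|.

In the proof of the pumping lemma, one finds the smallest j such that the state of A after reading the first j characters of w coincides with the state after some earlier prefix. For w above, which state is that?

Run of A on w = 1 1 1 0 0 1 1:
  step 0: q0  (start)
  step 1: q5  (read 1: q0→q5)
  step 2: q3  (read 1: q5→q3)
  step 3: q0  (read 1: q3→q0)   ← first repeat (q0 seen earlier)
  step 4: q1  (read 0: q0→q1)
  step 5: q0  (read 0: q1→q0)
  step 6: q5  (read 1: q0→q5)
  step 7: q3  (read 1: q5→q3)

The earliest repeat is at step j = 3: A is in q0, which it already visited at step i = 0.
The DFA has 6 states, so the proof of the pumping lemma guarantees a repeated state among the first 6+1 visited; the segment between the two visits is the pumpable y.

q0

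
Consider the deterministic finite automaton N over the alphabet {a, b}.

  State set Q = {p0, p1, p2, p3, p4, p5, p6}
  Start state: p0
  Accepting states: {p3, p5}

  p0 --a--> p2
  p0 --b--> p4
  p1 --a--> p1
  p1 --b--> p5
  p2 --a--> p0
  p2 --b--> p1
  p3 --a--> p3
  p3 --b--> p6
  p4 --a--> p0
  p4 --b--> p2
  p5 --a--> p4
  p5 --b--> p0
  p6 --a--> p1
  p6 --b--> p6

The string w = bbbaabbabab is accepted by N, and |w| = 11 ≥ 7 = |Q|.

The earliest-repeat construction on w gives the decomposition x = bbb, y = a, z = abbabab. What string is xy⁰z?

xy⁰z = xz = bbb·abbabab = bbbabbabab.
Reading y = a takes N from p1 back to p1, so after x the machine is still in p1, and z then leads to the accepting state p5. Hence bbbabbabab ∈ L(N).

bbbabbabab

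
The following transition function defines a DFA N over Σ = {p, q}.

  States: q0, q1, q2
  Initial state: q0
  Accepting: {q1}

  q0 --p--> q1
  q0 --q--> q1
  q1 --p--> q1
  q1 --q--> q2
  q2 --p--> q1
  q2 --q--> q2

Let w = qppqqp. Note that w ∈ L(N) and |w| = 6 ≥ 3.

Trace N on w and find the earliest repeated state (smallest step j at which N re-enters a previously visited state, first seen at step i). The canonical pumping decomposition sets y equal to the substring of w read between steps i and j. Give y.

Run of N on w = q p p q q p:
  step 0: q0  (start)
  step 1: q1  (read q: q0→q1)
  step 2: q1  (read p: q1→q1)   ← first repeat (q1 seen earlier)
  step 3: q1  (read p: q1→q1)
  step 4: q2  (read q: q1→q2)
  step 5: q2  (read q: q2→q2)
  step 6: q1  (read p: q2→q1)

So i = 1, j = 2, giving x = w[0:1] = q, y = w[1:2] = p, z = w[2:6] = pqqp.
Check: |xy| = 2 ≤ 3 and |y| = 1 ≥ 1. Reading y takes N from q1 back to q1, so every xyⁱz is accepted.
The DFA has 3 states, so the proof of the pumping lemma guarantees a repeated state among the first 3+1 visited; the segment between the two visits is the pumpable y.

p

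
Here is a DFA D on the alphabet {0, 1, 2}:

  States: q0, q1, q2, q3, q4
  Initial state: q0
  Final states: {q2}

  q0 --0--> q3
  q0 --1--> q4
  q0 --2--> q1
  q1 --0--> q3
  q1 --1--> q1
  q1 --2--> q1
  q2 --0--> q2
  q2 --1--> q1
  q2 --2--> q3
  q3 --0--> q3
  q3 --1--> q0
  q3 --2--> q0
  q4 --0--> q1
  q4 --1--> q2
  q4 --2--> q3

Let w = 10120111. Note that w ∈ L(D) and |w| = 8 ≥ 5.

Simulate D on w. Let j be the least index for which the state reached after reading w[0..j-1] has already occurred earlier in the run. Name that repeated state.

q1

State sequence: q0 -1-> q4 -0-> q1 -1-> q1 -2-> q1 -0-> q3 -1-> q0 -1-> q4 -1-> q2
First repeat at step 3: q1 was already visited.

The earliest repeat is at step j = 3: D is in q1, which it already visited at step i = 2.
Since D has 5 states, any run of length ≥ 5 visits 5+1 states, so by pigeonhole some state repeats within the first 5 steps — that repeat gives the pumpable loop.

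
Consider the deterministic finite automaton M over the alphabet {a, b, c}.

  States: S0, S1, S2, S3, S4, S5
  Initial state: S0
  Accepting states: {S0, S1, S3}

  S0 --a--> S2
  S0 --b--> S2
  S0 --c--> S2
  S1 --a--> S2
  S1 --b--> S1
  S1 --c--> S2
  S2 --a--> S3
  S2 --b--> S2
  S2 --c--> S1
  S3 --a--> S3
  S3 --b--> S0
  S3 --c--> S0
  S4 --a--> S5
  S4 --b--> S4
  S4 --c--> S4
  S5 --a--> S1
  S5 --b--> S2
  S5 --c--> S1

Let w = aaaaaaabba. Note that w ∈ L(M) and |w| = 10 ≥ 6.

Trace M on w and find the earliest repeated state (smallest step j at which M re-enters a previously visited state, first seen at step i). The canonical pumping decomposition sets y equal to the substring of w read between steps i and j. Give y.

State sequence: S0 -a-> S2 -a-> S3 -a-> S3 -a-> S3 -a-> S3 -a-> S3 -a-> S3 -b-> S0 -b-> S2 -a-> S3
First repeat at step 3: S3 was already visited.

So i = 2, j = 3, giving x = w[0:2] = aa, y = w[2:3] = a, z = w[3:10] = aaaabba.
Check: |xy| = 3 ≤ 6 and |y| = 1 ≥ 1. Reading y takes M from S3 back to S3, so every xyⁱz is accepted.
With |Q| = 6, pigeonhole forces a state repeat no later than step 6; the substring read between the first and second visits to that state can be pumped.

a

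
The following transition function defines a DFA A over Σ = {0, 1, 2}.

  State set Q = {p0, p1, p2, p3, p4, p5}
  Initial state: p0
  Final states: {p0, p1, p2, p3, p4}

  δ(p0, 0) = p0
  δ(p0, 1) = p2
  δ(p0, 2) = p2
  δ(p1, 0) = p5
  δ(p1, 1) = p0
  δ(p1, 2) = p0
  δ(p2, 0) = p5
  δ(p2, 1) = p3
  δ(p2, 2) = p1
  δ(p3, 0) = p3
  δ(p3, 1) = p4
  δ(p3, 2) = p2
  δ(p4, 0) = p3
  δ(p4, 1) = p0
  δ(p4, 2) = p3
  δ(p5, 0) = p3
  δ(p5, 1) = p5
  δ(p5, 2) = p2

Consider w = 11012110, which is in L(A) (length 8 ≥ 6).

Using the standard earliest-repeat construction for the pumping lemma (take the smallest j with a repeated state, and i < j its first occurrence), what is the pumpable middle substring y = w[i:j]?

0

Run of A on w = 1 1 0 1 2 1 1 0:
  step 0: p0  (start)
  step 1: p2  (read 1: p0→p2)
  step 2: p3  (read 1: p2→p3)
  step 3: p3  (read 0: p3→p3)   ← first repeat (p3 seen earlier)
  step 4: p4  (read 1: p3→p4)
  step 5: p3  (read 2: p4→p3)
  step 6: p4  (read 1: p3→p4)
  step 7: p0  (read 1: p4→p0)
  step 8: p0  (read 0: p0→p0)

So i = 2, j = 3, giving x = w[0:2] = 11, y = w[2:3] = 0, z = w[3:8] = 12110.
Check: |xy| = 3 ≤ 6 and |y| = 1 ≥ 1. Reading y takes A from p3 back to p3, so every xyⁱz is accepted.
With |Q| = 6, pigeonhole forces a state repeat no later than step 6; the substring read between the first and second visits to that state can be pumped.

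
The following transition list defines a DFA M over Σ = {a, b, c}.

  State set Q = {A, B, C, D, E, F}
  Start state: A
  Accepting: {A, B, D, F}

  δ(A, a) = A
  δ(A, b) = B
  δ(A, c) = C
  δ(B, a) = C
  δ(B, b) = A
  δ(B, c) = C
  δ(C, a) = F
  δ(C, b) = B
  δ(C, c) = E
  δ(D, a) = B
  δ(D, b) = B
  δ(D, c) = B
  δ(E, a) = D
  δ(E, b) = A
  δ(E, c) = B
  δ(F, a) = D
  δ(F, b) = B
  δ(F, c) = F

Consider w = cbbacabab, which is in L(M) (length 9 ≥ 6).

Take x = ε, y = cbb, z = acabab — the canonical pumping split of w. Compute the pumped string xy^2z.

cbbcbbacabab

xy^2z = ε·cbb·cbb·acabab = cbbcbbacabab.
Reading y = cbb takes M from A back to A, so after x·y·y the machine is still in A, and z then leads to the accepting state B. Hence cbbcbbacabab ∈ L(M).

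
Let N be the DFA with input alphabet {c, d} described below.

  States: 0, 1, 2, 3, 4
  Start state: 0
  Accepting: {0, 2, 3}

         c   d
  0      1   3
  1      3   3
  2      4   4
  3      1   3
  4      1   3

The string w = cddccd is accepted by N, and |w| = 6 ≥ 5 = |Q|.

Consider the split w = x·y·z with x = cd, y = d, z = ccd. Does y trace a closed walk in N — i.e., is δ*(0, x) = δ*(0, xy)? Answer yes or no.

yes

State sequence: 0 -c-> 1 -d-> 3 -d-> 3

After x (step 2): 3. After xy (step 3): 3.
They match, so y = d drives N around a cycle from 3 back to itself; pumping y any number of times keeps N in 3 before reading z, and xyⁱz ∈ L(N) for every i ≥ 0.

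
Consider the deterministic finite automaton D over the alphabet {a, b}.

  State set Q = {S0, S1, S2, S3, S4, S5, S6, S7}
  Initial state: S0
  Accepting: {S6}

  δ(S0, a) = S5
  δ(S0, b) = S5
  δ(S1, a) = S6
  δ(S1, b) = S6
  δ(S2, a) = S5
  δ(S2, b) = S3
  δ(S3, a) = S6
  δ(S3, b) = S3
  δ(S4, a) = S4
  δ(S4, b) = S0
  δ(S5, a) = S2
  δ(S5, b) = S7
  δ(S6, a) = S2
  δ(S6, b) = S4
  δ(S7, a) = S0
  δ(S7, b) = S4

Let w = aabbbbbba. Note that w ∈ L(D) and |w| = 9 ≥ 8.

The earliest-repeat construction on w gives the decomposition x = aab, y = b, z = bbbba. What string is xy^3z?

xy^3z = aab·b·b·b·bbbba = aabbbbbbbba.
Reading y = b takes D from S3 back to S3, so after x·y·y·y the machine is still in S3, and z then leads to the accepting state S6. Hence aabbbbbbbba ∈ L(D).

aabbbbbbbba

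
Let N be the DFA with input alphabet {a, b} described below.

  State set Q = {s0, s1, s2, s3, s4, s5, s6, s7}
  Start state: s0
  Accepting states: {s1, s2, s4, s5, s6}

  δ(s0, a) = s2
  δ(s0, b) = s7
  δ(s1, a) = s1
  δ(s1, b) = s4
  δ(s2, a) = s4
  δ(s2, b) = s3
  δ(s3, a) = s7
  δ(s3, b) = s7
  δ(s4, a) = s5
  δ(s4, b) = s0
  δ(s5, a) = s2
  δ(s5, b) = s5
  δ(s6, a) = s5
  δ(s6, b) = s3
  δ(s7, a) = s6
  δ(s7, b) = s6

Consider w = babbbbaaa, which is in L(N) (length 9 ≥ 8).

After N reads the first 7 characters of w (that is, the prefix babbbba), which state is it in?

State sequence: s0 -b-> s7 -a-> s6 -b-> s3 -b-> s7 -b-> s6 -b-> s3 -a-> s7

After reading 7 characters, N is in state s7.

s7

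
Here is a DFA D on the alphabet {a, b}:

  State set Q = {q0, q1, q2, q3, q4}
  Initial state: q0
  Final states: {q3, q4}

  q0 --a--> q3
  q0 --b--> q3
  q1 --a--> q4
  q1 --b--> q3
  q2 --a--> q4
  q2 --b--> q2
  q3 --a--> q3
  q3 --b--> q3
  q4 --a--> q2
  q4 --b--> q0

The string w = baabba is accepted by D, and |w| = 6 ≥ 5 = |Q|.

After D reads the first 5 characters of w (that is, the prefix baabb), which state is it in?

q3

State sequence: q0 -b-> q3 -a-> q3 -a-> q3 -b-> q3 -b-> q3

After reading 5 characters, D is in state q3.
(This kind of state-tracing is the core of the pumping-lemma construction: with 5 states, pigeonhole forces a repeat within the first 5 steps.)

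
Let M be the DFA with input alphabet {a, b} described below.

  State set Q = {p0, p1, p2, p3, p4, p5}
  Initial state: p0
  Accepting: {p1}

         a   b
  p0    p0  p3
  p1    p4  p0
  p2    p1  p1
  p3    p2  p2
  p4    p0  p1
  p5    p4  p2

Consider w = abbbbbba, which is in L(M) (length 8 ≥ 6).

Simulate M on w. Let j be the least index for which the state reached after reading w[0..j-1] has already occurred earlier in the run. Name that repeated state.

p0

Run of M on w = a b b b b b b a:
  step 0: p0  (start)
  step 1: p0  (read a: p0→p0)   ← first repeat (p0 seen earlier)
  step 2: p3  (read b: p0→p3)
  step 3: p2  (read b: p3→p2)
  step 4: p1  (read b: p2→p1)
  step 5: p0  (read b: p1→p0)
  step 6: p3  (read b: p0→p3)
  step 7: p2  (read b: p3→p2)
  step 8: p1  (read a: p2→p1)

The earliest repeat is at step j = 1: M is in p0, which it already visited at step i = 0.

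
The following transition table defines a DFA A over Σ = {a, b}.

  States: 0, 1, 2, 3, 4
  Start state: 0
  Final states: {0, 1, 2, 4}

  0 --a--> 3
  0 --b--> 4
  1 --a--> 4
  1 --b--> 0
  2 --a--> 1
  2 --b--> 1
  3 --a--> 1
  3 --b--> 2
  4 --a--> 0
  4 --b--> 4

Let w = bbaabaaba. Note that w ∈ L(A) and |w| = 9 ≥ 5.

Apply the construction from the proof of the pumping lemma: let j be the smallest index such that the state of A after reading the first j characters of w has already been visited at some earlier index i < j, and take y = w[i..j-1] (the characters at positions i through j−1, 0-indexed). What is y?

Run of A on w = b b a a b a a b a:
  step 0: 0  (start)
  step 1: 4  (read b: 0→4)
  step 2: 4  (read b: 4→4)   ← first repeat (4 seen earlier)
  step 3: 0  (read a: 4→0)
  step 4: 3  (read a: 0→3)
  step 5: 2  (read b: 3→2)
  step 6: 1  (read a: 2→1)
  step 7: 4  (read a: 1→4)
  step 8: 4  (read b: 4→4)
  step 9: 0  (read a: 4→0)

So i = 1, j = 2, giving x = w[0:1] = b, y = w[1:2] = b, z = w[2:9] = aabaaba.
Check: |xy| = 2 ≤ 5 and |y| = 1 ≥ 1. Reading y takes A from 4 back to 4, so every xyⁱz is accepted.
Since A has 5 states, any run of length ≥ 5 visits 5+1 states, so by pigeonhole some state repeats within the first 5 steps — that repeat gives the pumpable loop.

b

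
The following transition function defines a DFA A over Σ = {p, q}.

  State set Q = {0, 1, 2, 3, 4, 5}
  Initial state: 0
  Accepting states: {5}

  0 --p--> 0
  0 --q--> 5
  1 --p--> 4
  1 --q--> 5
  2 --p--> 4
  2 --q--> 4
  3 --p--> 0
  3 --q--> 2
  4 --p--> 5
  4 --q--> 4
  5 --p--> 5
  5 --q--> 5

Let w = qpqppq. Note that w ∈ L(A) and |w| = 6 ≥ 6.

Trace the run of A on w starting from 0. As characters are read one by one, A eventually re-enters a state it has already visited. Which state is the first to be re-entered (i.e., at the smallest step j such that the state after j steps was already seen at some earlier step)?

5

Run of A on w = q p q p p q:
  step 0: 0  (start)
  step 1: 5  (read q: 0→5)
  step 2: 5  (read p: 5→5)   ← first repeat (5 seen earlier)
  step 3: 5  (read q: 5→5)
  step 4: 5  (read p: 5→5)
  step 5: 5  (read p: 5→5)
  step 6: 5  (read q: 5→5)

The earliest repeat is at step j = 2: A is in 5, which it already visited at step i = 1.
The DFA has 6 states, so the proof of the pumping lemma guarantees a repeated state among the first 6+1 visited; the segment between the two visits is the pumpable y.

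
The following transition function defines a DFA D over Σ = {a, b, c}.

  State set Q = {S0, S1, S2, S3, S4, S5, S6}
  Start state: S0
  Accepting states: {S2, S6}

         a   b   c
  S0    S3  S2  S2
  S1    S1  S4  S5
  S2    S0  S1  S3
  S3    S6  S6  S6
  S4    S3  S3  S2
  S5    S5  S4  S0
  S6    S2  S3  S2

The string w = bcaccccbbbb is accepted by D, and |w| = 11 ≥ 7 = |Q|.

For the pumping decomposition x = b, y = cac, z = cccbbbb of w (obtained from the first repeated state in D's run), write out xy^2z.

bcaccaccccbbbb

xy^2z = b·cac·cac·cccbbbb = bcaccaccccbbbb.
Reading y = cac takes D from S2 back to S2, so after x·y·y the machine is still in S2, and z then leads to the accepting state S6. Hence bcaccaccccbbbb ∈ L(D).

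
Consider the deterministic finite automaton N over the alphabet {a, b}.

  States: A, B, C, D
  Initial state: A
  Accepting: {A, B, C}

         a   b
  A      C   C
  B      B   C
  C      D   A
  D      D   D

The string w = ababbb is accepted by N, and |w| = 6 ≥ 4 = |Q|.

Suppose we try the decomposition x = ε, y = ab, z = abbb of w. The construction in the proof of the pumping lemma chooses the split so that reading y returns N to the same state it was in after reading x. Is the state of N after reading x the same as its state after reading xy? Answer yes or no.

State sequence: A -a-> C -b-> A

After x (step 0): A. After xy (step 2): A.
They match, so y = ab drives N around a cycle from A back to itself; pumping y any number of times keeps N in A before reading z, and xyⁱz ∈ L(N) for every i ≥ 0.

yes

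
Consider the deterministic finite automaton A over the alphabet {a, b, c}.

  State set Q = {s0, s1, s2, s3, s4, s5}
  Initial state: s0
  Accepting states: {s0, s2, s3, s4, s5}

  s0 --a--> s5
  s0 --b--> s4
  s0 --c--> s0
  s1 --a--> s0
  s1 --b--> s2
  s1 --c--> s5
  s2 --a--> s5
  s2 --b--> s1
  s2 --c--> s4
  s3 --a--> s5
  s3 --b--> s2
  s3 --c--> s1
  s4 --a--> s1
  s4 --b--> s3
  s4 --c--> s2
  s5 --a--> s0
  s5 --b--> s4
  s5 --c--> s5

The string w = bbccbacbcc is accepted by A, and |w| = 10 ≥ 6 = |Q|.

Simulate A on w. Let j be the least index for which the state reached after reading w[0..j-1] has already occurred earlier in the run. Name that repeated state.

s4

State sequence: s0 -b-> s4 -b-> s3 -c-> s1 -c-> s5 -b-> s4 -a-> s1 -c-> s5 -b-> s4 -c-> s2 -c-> s4
First repeat at step 5: s4 was already visited.

The earliest repeat is at step j = 5: A is in s4, which it already visited at step i = 1.
The DFA has 6 states, so the proof of the pumping lemma guarantees a repeated state among the first 6+1 visited; the segment between the two visits is the pumpable y.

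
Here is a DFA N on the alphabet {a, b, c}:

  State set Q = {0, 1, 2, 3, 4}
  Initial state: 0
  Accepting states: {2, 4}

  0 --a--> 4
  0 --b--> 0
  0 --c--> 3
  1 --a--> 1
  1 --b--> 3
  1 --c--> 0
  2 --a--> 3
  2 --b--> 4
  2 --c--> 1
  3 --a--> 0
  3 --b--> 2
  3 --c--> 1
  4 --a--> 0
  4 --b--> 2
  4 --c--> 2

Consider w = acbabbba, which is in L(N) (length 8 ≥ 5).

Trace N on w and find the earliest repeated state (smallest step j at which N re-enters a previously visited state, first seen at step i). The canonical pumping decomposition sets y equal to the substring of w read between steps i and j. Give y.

cb

State sequence: 0 -a-> 4 -c-> 2 -b-> 4 -a-> 0 -b-> 0 -b-> 0 -b-> 0 -a-> 4
First repeat at step 3: 4 was already visited.

So i = 1, j = 3, giving x = w[0:1] = a, y = w[1:3] = cb, z = w[3:8] = abbba.
Check: |xy| = 3 ≤ 5 and |y| = 2 ≥ 1. Reading y takes N from 4 back to 4, so every xyⁱz is accepted.
With |Q| = 5, pigeonhole forces a state repeat no later than step 5; the substring read between the first and second visits to that state can be pumped.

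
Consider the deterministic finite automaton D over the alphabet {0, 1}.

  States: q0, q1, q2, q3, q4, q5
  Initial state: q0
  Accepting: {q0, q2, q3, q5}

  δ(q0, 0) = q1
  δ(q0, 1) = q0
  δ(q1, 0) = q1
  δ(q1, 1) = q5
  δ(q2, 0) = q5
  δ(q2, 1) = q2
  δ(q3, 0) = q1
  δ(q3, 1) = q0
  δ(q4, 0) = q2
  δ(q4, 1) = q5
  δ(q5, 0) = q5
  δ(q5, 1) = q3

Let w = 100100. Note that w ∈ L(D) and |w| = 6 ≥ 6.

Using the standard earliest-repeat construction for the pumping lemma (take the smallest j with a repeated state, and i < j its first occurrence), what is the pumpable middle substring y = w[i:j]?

1

State sequence: q0 -1-> q0 -0-> q1 -0-> q1 -1-> q5 -0-> q5 -0-> q5
First repeat at step 1: q0 was already visited.

So i = 0, j = 1, giving x = w[0:0] = ε, y = w[0:1] = 1, z = w[1:6] = 00100.
Check: |xy| = 1 ≤ 6 and |y| = 1 ≥ 1. Reading y takes D from q0 back to q0, so every xyⁱz is accepted.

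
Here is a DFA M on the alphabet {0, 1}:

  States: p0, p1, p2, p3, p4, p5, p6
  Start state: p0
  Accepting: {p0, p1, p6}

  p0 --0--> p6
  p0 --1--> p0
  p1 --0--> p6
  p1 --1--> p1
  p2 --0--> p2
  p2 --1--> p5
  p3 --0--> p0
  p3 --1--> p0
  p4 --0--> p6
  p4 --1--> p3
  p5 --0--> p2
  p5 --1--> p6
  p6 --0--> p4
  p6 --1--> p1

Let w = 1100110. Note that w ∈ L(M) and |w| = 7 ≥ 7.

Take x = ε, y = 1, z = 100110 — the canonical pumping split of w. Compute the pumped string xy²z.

xy^2z = ε·1·1·100110 = 11100110.
Reading y = 1 takes M from p0 back to p0, so after x·y·y the machine is still in p0, and z then leads to the accepting state p6. Hence 11100110 ∈ L(M).

11100110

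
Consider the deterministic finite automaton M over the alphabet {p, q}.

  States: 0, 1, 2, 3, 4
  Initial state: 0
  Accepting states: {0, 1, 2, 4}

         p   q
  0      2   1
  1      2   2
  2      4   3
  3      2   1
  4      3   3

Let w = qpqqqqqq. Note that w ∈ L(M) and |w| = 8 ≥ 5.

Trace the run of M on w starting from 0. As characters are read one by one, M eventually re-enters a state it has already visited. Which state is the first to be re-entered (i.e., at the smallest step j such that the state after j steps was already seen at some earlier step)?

Run of M on w = q p q q q q q q:
  step 0: 0  (start)
  step 1: 1  (read q: 0→1)
  step 2: 2  (read p: 1→2)
  step 3: 3  (read q: 2→3)
  step 4: 1  (read q: 3→1)   ← first repeat (1 seen earlier)
  step 5: 2  (read q: 1→2)
  step 6: 3  (read q: 2→3)
  step 7: 1  (read q: 3→1)
  step 8: 2  (read q: 1→2)

The earliest repeat is at step j = 4: M is in 1, which it already visited at step i = 1.
Since M has 5 states, any run of length ≥ 5 visits 5+1 states, so by pigeonhole some state repeats within the first 5 steps — that repeat gives the pumpable loop.

1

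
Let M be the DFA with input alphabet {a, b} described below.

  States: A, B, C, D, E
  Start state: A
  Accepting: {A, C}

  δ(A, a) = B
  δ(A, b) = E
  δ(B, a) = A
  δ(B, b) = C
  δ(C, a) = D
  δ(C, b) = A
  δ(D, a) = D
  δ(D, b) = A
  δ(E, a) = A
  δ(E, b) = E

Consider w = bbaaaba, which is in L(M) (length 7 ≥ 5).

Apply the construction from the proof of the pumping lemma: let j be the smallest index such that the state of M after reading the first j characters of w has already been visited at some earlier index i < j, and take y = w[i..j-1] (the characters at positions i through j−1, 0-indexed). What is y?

b

State sequence: A -b-> E -b-> E -a-> A -a-> B -a-> A -b-> E -a-> A
First repeat at step 2: E was already visited.

So i = 1, j = 2, giving x = w[0:1] = b, y = w[1:2] = b, z = w[2:7] = aaaba.
Check: |xy| = 2 ≤ 5 and |y| = 1 ≥ 1. Reading y takes M from E back to E, so every xyⁱz is accepted.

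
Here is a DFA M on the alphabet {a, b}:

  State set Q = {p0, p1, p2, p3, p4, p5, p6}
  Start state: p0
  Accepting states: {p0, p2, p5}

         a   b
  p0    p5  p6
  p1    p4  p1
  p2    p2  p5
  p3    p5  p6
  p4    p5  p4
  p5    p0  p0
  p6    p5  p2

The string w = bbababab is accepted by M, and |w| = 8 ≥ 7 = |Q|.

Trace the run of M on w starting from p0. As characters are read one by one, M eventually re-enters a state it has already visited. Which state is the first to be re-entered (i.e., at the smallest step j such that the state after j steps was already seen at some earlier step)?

State sequence: p0 -b-> p6 -b-> p2 -a-> p2 -b-> p5 -a-> p0 -b-> p6 -a-> p5 -b-> p0
First repeat at step 3: p2 was already visited.

The earliest repeat is at step j = 3: M is in p2, which it already visited at step i = 2.
With |Q| = 7, pigeonhole forces a state repeat no later than step 7; the substring read between the first and second visits to that state can be pumped.

p2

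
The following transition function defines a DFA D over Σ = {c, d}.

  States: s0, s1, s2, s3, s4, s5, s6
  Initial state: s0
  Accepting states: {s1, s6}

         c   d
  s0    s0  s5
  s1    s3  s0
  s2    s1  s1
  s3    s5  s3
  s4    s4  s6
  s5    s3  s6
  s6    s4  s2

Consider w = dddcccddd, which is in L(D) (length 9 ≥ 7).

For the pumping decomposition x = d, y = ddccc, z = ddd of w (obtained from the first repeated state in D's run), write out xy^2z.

dddcccddcccddd

xy^2z = d·ddccc·ddccc·ddd = dddcccddcccddd.
Reading y = ddccc takes D from s5 back to s5, so after x·y·y the machine is still in s5, and z then leads to the accepting state s1. Hence dddcccddcccddd ∈ L(D).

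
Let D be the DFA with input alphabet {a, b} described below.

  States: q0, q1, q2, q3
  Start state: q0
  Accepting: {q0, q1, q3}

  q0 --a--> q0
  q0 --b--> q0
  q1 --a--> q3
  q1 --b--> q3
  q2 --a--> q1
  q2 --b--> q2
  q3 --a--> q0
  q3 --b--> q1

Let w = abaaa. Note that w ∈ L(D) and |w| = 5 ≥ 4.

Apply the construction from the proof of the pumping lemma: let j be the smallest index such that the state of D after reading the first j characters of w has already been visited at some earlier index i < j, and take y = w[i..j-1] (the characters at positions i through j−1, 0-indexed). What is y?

Run of D on w = a b a a a:
  step 0: q0  (start)
  step 1: q0  (read a: q0→q0)   ← first repeat (q0 seen earlier)
  step 2: q0  (read b: q0→q0)
  step 3: q0  (read a: q0→q0)
  step 4: q0  (read a: q0→q0)
  step 5: q0  (read a: q0→q0)

So i = 0, j = 1, giving x = w[0:0] = ε, y = w[0:1] = a, z = w[1:5] = baaa.
Check: |xy| = 1 ≤ 4 and |y| = 1 ≥ 1. Reading y takes D from q0 back to q0, so every xyⁱz is accepted.

a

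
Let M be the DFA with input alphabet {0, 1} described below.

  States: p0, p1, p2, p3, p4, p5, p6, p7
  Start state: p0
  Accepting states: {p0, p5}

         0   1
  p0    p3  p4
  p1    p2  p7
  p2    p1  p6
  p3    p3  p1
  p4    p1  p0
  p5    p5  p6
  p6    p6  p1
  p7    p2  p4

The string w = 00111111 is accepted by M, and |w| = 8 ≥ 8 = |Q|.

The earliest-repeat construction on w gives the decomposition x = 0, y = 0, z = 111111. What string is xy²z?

000111111

xy^2z = 0·0·0·111111 = 000111111.
Reading y = 0 takes M from p3 back to p3, so after x·y·y the machine is still in p3, and z then leads to the accepting state p0. Hence 000111111 ∈ L(M).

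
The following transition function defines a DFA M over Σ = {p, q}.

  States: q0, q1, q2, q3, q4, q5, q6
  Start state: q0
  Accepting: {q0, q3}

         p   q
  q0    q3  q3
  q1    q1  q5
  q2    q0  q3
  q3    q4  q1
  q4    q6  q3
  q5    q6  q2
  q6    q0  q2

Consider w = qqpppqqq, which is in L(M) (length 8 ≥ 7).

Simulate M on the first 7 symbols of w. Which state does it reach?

Run of M on the first 7 characters of w = q q p p p q q:
  step 0: q0  (start)
  step 1: q3  (read q: q0→q3)
  step 2: q1  (read q: q3→q1)
  step 3: q1  (read p: q1→q1)
  step 4: q1  (read p: q1→q1)
  step 5: q1  (read p: q1→q1)
  step 6: q5  (read q: q1→q5)
  step 7: q2  (read q: q5→q2)

After reading 7 characters, M is in state q2.

q2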